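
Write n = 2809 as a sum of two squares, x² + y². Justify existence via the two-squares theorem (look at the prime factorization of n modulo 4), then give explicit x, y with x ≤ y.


Step 1: Factor n = 2809 = 53^2.
Step 2: Check the mod-4 condition on each prime factor: 53 ≡ 1 (mod 4), exponent 2.
All primes ≡ 3 (mod 4) appear to even exponent (or don't appear), so by the two-squares theorem n IS expressible as a sum of two squares.
Step 3: Build a representation. Here n = 53 · 53 is a product of primes ≡ 1 (mod 4). Each prime p ≡ 1 (mod 4) is itself a sum of two squares; find a² by testing p − a² for a perfect square:
  53: 53 − 1² = 52, 53 − 2² = 49 = 7² ⇒ 53 = 2² + 7².
  Combine using the Brahmagupta–Fibonacci identity (a² + b²)(c² + d²) = (ac − bd)² + (ad + bc)² = (ac + bd)² + (ad − bc)²:
  53 · 53 = 2809: from (2² + 7²)(2² + 7²), take (2·2 − 7·7, 2·7 + 7·2) = (4 − 49, 14 + 14) = (-45, 28); dropping signs (only squares matter) gives (45, 28); check 45² + 28² = 2025 + 784 = 2809 ✓.
Step 4: Order so x ≤ y and verify: 28² + 45² = 784 + 2025 = 2809 = n. ✓

n = 2809 = 28² + 45² (one valid representation with x ≤ y).


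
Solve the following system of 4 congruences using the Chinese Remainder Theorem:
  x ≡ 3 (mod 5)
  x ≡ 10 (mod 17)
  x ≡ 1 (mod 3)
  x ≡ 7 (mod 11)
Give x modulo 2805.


Product of moduli M = 5 · 17 · 3 · 11 = 2805.
Merge one congruence at a time:
  Start: x ≡ 3 (mod 5).
  Combine with x ≡ 10 (mod 17); new modulus lcm = 85.
    Write x = 3 + 5·t and substitute into x ≡ 10 (mod 17): 5·t ≡ 10 − 3 = 7 (mod 17).
    The inverse of 5 mod 17 is 7 (since 5·7 = 35 = 2·17 + 1), so t ≡ 7·7 = 49 ≡ 15 (mod 17).
    Then x = 3 + 5·15 = 78, valid modulo lcm(5, 17) = 85: x ≡ 78 (mod 85).
  Combine with x ≡ 1 (mod 3); new modulus lcm = 255.
    Write x = 78 + 85·t and substitute into x ≡ 1 (mod 3): 85·t ≡ 1 − 78 = -77 (mod 3).
    Reduce coefficients mod 3: 1·t ≡ 1 (mod 3).
    So t ≡ 1 (mod 3).
    Then x = 78 + 85·1 = 163, valid modulo lcm(85, 3) = 255: x ≡ 163 (mod 255).
  Combine with x ≡ 7 (mod 11); new modulus lcm = 2805.
    Write x = 163 + 255·t and substitute into x ≡ 7 (mod 11): 255·t ≡ 7 − 163 = -156 (mod 11).
    Reduce coefficients mod 11: 2·t ≡ 9 (mod 11).
    The inverse of 2 mod 11 is 6 (since 2·6 = 12 = 1·11 + 1), so t ≡ 6·9 = 54 ≡ 10 (mod 11).
    Then x = 163 + 255·10 = 2713, valid modulo lcm(255, 11) = 2805: x ≡ 2713 (mod 2805).
Verify against each original: 2713 mod 5 = 3, 2713 mod 17 = 10, 2713 mod 3 = 1, 2713 mod 11 = 7.

x ≡ 2713 (mod 2805).


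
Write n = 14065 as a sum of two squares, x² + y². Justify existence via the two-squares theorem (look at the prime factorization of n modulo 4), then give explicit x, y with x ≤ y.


Step 1: Factor n = 14065 = 5 · 29 · 97.
Step 2: Check the mod-4 condition on each prime factor: 5 ≡ 1 (mod 4), exponent 1; 29 ≡ 1 (mod 4), exponent 1; 97 ≡ 1 (mod 4), exponent 1.
All primes ≡ 3 (mod 4) appear to even exponent (or don't appear), so by the two-squares theorem n IS expressible as a sum of two squares.
Step 3: Build a representation. Here n = 5 · 29 · 97 is a product of primes ≡ 1 (mod 4). Each prime p ≡ 1 (mod 4) is itself a sum of two squares; find a² by testing p − a² for a perfect square:
  5: 5 − 1² = 4 = 2² ⇒ 5 = 1² + 2².
  29: 29 − 1² = 28, 29 − 2² = 25 = 5² ⇒ 29 = 2² + 5².
  97: 97 − 1² = 96, 97 − 2² = 93, 97 − 3² = 88, 97 − 4² = 81 = 9² ⇒ 97 = 4² + 9².
  Combine using the Brahmagupta–Fibonacci identity (a² + b²)(c² + d²) = (ac − bd)² + (ad + bc)² = (ac + bd)² + (ad − bc)²:
  5 · 29 = 145: from (1² + 2²)(2² + 5²), take (1·2 − 2·5, 1·5 + 2·2) = (2 − 10, 5 + 4) = (-8, 9); dropping signs (only squares matter) gives (8, 9); check 8² + 9² = 64 + 81 = 145 ✓.
  145 · 97 = 14065: from (8² + 9²)(4² + 9²), take (8·4 − 9·9, 8·9 + 9·4) = (32 − 81, 72 + 36) = (-49, 108); dropping signs (only squares matter) gives (49, 108); check 49² + 108² = 2401 + 11664 = 14065 ✓.
Step 4: Order so x ≤ y and verify: 49² + 108² = 2401 + 11664 = 14065 = n. ✓

n = 14065 = 49² + 108² (one valid representation with x ≤ y).


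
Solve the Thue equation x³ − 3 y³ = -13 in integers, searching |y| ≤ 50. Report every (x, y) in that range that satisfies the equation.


The equation is x³ - 3y³ = -13. For fixed y, x³ = 3·y³ − 13, so a solution requires the RHS to be a perfect cube.
Strategy: iterate y from -50 to 50, compute RHS = 3·y³ − 13, and check whether it is a (positive or negative) perfect cube.
Check small values of y:
  y = 0: RHS = -13 is not a perfect cube.
  y = 1: RHS = -10 is not a perfect cube.
  y = -1: RHS = -16 is not a perfect cube.
  y = 2: RHS = 11 is not a perfect cube.
  y = -2: RHS = -37 is not a perfect cube.
  y = 3: RHS = 68 is not a perfect cube.
  y = -3: RHS = -94 is not a perfect cube.
Continuing the search up to |y| = 50 finds no solutions either.
No (x, y) in the scanned range satisfies the equation.

No integer solutions with |y| ≤ 50.


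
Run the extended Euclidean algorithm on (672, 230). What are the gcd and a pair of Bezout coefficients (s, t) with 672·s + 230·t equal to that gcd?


Euclidean algorithm on (672, 230) — divide until remainder is 0:
  672 = 2 · 230 + 212
  230 = 1 · 212 + 18
  212 = 11 · 18 + 14
  18 = 1 · 14 + 4
  14 = 3 · 4 + 2
  4 = 2 · 2 + 0
gcd(672, 230) = 2.
Track Bezout coefficients alongside the remainders: start with r₀ = 672 = a·1 + b·0 (s = 1, t = 0) and r₁ = 230 = a·0 + b·1 (s = 0, t = 1); each new remainder r_{k+1} = r_{k-1} − q_k·r_k inherits s_{k+1} = s_{k-1} − q_k·s_k, t_{k+1} = t_{k-1} − q_k·t_k, so r_k = a·s_k + b·t_k at every step:
  q = 2: r = 212, s = 1 − 2·0 = 1, t = 0 − 2·1 = -2  (check: 672·1 + 230·(-2) = 212)
  q = 1: r = 18, s = 0 − 1·1 = -1, t = 1 − 1·(-2) = 3  (check: 672·(-1) + 230·3 = 18)
  q = 11: r = 14, s = 1 − 11·(-1) = 12, t = -2 − 11·3 = -35  (check: 672·12 + 230·(-35) = 14)
  q = 1: r = 4, s = -1 − 1·12 = -13, t = 3 − 1·(-35) = 38  (check: 672·(-13) + 230·38 = 4)
  q = 3: r = 2, s = 12 − 3·(-13) = 51, t = -35 − 3·38 = -149  (check: 672·51 + 230·(-149) = 2)
The row with r = 2 (the gcd) gives the Bezout coefficients s = 51, t = -149.
Result: 672 · (51) + 230 · (-149) = 2.

gcd(672, 230) = 2; s = 51, t = -149 (check: 672·51 + 230·(-149) = 2).


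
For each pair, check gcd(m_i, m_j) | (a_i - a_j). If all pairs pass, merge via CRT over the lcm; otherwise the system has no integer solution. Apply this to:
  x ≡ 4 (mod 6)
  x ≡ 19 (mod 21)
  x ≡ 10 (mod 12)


Moduli 6, 21, 12 are not pairwise coprime, so CRT works modulo lcm(m_i) when all pairwise compatibility conditions hold.
Pairwise compatibility: gcd(m_i, m_j) must divide a_i - a_j for every pair.
Merge one congruence at a time:
  Start: x ≡ 4 (mod 6).
  Combine with x ≡ 19 (mod 21): gcd(6, 21) = 3; 19 - 4 = 15, which IS divisible by 3, so compatible.
    Write x = 4 + 6·t and substitute into x ≡ 19 (mod 21): 6·t ≡ 19 − 4 = 15 (mod 21).
    Divide the congruence (and modulus) by g = 3: 2·t ≡ 5 (mod 7).
    The inverse of 2 mod 7 is 4 (since 2·4 = 8 = 1·7 + 1), so t ≡ 4·5 = 20 ≡ 6 (mod 7).
    Then x = 4 + 6·6 = 40, valid modulo lcm(6, 21) = 42: x ≡ 40 (mod 42).
  Combine with x ≡ 10 (mod 12): gcd(42, 12) = 6; 10 - 40 = -30, which IS divisible by 6, so compatible.
    Write x = 40 + 42·t and substitute into x ≡ 10 (mod 12): 42·t ≡ 10 − 40 = -30 (mod 12).
    Divide the congruence (and modulus) by g = 6: 7·t ≡ -5 (mod 2).
    Reduce coefficients mod 2: 1·t ≡ 1 (mod 2).
    So t ≡ 1 (mod 2).
    Then x = 40 + 42·1 = 82, valid modulo lcm(42, 12) = 84: x ≡ 82 (mod 84).
Verify: 82 mod 6 = 4, 82 mod 21 = 19, 82 mod 12 = 10.

x ≡ 82 (mod 84).


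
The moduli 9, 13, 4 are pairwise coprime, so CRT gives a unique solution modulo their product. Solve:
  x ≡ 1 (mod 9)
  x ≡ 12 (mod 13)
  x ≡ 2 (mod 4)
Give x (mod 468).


Moduli 9, 13, 4 are pairwise coprime; by CRT there is a unique solution modulo M = 9 · 13 · 4 = 468.
Solve pairwise, accumulating the modulus:
  Start with x ≡ 1 (mod 9).
  Combine with x ≡ 12 (mod 13): since gcd(9, 13) = 1, we get a unique residue mod 117.
    Write x = 1 + 9·t and substitute into x ≡ 12 (mod 13): 9·t ≡ 12 − 1 = 11 (mod 13).
    The inverse of 9 mod 13 is 3 (since 9·3 = 27 = 2·13 + 1), so t ≡ 3·11 = 33 ≡ 7 (mod 13).
    Then x = 1 + 9·7 = 64, valid modulo lcm(9, 13) = 117: x ≡ 64 (mod 117).
  Combine with x ≡ 2 (mod 4): since gcd(117, 4) = 1, we get a unique residue mod 468.
    Write x = 64 + 117·t and substitute into x ≡ 2 (mod 4): 117·t ≡ 2 − 64 = -62 (mod 4).
    Reduce coefficients mod 4: 1·t ≡ 2 (mod 4).
    So t ≡ 2 (mod 4).
    Then x = 64 + 117·2 = 298, valid modulo lcm(117, 4) = 468: x ≡ 298 (mod 468).
Verify: 298 mod 9 = 1 ✓, 298 mod 13 = 12 ✓, 298 mod 4 = 2 ✓.

x ≡ 298 (mod 468).


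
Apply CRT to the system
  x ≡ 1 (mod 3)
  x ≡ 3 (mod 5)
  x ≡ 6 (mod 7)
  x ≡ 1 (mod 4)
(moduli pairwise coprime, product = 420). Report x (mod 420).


Product of moduli M = 3 · 5 · 7 · 4 = 420.
Merge one congruence at a time:
  Start: x ≡ 1 (mod 3).
  Combine with x ≡ 3 (mod 5); new modulus lcm = 15.
    Write x = 1 + 3·t and substitute into x ≡ 3 (mod 5): 3·t ≡ 3 − 1 = 2 (mod 5).
    The inverse of 3 mod 5 is 2 (since 3·2 = 6 = 1·5 + 1), so t ≡ 2·2 = 4 ≡ 4 (mod 5).
    Then x = 1 + 3·4 = 13, valid modulo lcm(3, 5) = 15: x ≡ 13 (mod 15).
  Combine with x ≡ 6 (mod 7); new modulus lcm = 105.
    Write x = 13 + 15·t and substitute into x ≡ 6 (mod 7): 15·t ≡ 6 − 13 = -7 (mod 7).
    Reduce coefficients mod 7: 1·t ≡ 0 (mod 7).
    So t ≡ 0 (mod 7).
    Then x = 13 + 15·0 = 13, valid modulo lcm(15, 7) = 105: x ≡ 13 (mod 105).
  Combine with x ≡ 1 (mod 4); new modulus lcm = 420.
    Write x = 13 + 105·t and substitute into x ≡ 1 (mod 4): 105·t ≡ 1 − 13 = -12 (mod 4).
    Reduce coefficients mod 4: 1·t ≡ 0 (mod 4).
    So t ≡ 0 (mod 4).
    Then x = 13 + 105·0 = 13, valid modulo lcm(105, 4) = 420: x ≡ 13 (mod 420).
Verify against each original: 13 mod 3 = 1, 13 mod 5 = 3, 13 mod 7 = 6, 13 mod 4 = 1.

x ≡ 13 (mod 420).


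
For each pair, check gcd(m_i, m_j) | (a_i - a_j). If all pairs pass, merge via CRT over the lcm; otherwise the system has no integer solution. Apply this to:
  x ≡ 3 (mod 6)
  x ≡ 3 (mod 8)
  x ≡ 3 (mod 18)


Moduli 6, 8, 18 are not pairwise coprime, so CRT works modulo lcm(m_i) when all pairwise compatibility conditions hold.
Pairwise compatibility: gcd(m_i, m_j) must divide a_i - a_j for every pair.
Merge one congruence at a time:
  Start: x ≡ 3 (mod 6).
  Combine with x ≡ 3 (mod 8): gcd(6, 8) = 2; 3 - 3 = 0, which IS divisible by 2, so compatible.
    Write x = 3 + 6·t and substitute into x ≡ 3 (mod 8): 6·t ≡ 3 − 3 = 0 (mod 8).
    Divide the congruence (and modulus) by g = 2: 3·t ≡ 0 (mod 4).
    The inverse of 3 mod 4 is 3 (since 3·3 = 9 = 2·4 + 1), so t ≡ 3·0 = 0 ≡ 0 (mod 4).
    Then x = 3 + 6·0 = 3, valid modulo lcm(6, 8) = 24: x ≡ 3 (mod 24).
  Combine with x ≡ 3 (mod 18): gcd(24, 18) = 6; 3 - 3 = 0, which IS divisible by 6, so compatible.
    Write x = 3 + 24·t and substitute into x ≡ 3 (mod 18): 24·t ≡ 3 − 3 = 0 (mod 18).
    Divide the congruence (and modulus) by g = 6: 4·t ≡ 0 (mod 3).
    Reduce coefficients mod 3: 1·t ≡ 0 (mod 3).
    So t ≡ 0 (mod 3).
    Then x = 3 + 24·0 = 3, valid modulo lcm(24, 18) = 72: x ≡ 3 (mod 72).
Verify: 3 mod 6 = 3, 3 mod 8 = 3, 3 mod 18 = 3.

x ≡ 3 (mod 72).


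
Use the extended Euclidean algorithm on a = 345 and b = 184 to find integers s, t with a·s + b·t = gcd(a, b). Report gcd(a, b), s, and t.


Euclidean algorithm on (345, 184) — divide until remainder is 0:
  345 = 1 · 184 + 161
  184 = 1 · 161 + 23
  161 = 7 · 23 + 0
gcd(345, 184) = 23.
Track Bezout coefficients alongside the remainders: start with r₀ = 345 = a·1 + b·0 (s = 1, t = 0) and r₁ = 184 = a·0 + b·1 (s = 0, t = 1); each new remainder r_{k+1} = r_{k-1} − q_k·r_k inherits s_{k+1} = s_{k-1} − q_k·s_k, t_{k+1} = t_{k-1} − q_k·t_k, so r_k = a·s_k + b·t_k at every step:
  q = 1: r = 161, s = 1 − 1·0 = 1, t = 0 − 1·1 = -1  (check: 345·1 + 184·(-1) = 161)
  q = 1: r = 23, s = 0 − 1·1 = -1, t = 1 − 1·(-1) = 2  (check: 345·(-1) + 184·2 = 23)
The row with r = 23 (the gcd) gives the Bezout coefficients s = -1, t = 2.
Result: 345 · (-1) + 184 · (2) = 23.

gcd(345, 184) = 23; s = -1, t = 2 (check: 345·(-1) + 184·2 = 23).


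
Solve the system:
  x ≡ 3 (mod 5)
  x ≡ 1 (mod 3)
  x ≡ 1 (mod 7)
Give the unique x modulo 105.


Moduli 5, 3, 7 are pairwise coprime; by CRT there is a unique solution modulo M = 5 · 3 · 7 = 105.
Solve pairwise, accumulating the modulus:
  Start with x ≡ 3 (mod 5).
  Combine with x ≡ 1 (mod 3): since gcd(5, 3) = 1, we get a unique residue mod 15.
    Write x = 3 + 5·t and substitute into x ≡ 1 (mod 3): 5·t ≡ 1 − 3 = -2 (mod 3).
    Reduce coefficients mod 3: 2·t ≡ 1 (mod 3).
    The inverse of 2 mod 3 is 2 (since 2·2 = 4 = 1·3 + 1), so t ≡ 2·1 = 2 ≡ 2 (mod 3).
    Then x = 3 + 5·2 = 13, valid modulo lcm(5, 3) = 15: x ≡ 13 (mod 15).
  Combine with x ≡ 1 (mod 7): since gcd(15, 7) = 1, we get a unique residue mod 105.
    Write x = 13 + 15·t and substitute into x ≡ 1 (mod 7): 15·t ≡ 1 − 13 = -12 (mod 7).
    Reduce coefficients mod 7: 1·t ≡ 2 (mod 7).
    So t ≡ 2 (mod 7).
    Then x = 13 + 15·2 = 43, valid modulo lcm(15, 7) = 105: x ≡ 43 (mod 105).
Verify: 43 mod 5 = 3 ✓, 43 mod 3 = 1 ✓, 43 mod 7 = 1 ✓.

x ≡ 43 (mod 105).


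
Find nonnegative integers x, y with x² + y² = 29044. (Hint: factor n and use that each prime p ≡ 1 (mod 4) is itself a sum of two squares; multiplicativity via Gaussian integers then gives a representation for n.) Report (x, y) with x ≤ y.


Step 1: Factor n = 29044 = 2^2 · 53 · 137.
Step 2: Check the mod-4 condition on each prime factor: 2 = 2 (special); 53 ≡ 1 (mod 4), exponent 1; 137 ≡ 1 (mod 4), exponent 1.
All primes ≡ 3 (mod 4) appear to even exponent (or don't appear), so by the two-squares theorem n IS expressible as a sum of two squares.
Step 3: Build a representation. Group n = k² · m with k = 2 and m = 53 · 137 = 7261 (a product of primes ≡ 1 (mod 4)); a representation of m scales to one of n via (k·x)² + (k·y)² = k²(x² + y²). Each prime p ≡ 1 (mod 4) is itself a sum of two squares; find a² by testing p − a² for a perfect square:
  53: 53 − 1² = 52, 53 − 2² = 49 = 7² ⇒ 53 = 2² + 7².
  137: 137 − 1² = 136, 137 − 2² = 133, 137 − 3² = 128, 137 − 4² = 121 = 11² ⇒ 137 = 4² + 11².
  Combine using the Brahmagupta–Fibonacci identity (a² + b²)(c² + d²) = (ac − bd)² + (ad + bc)² = (ac + bd)² + (ad − bc)²:
  53 · 137 = 7261: from (2² + 7²)(4² + 11²), take (2·4 − 7·11, 2·11 + 7·4) = (8 − 77, 22 + 28) = (-69, 50); dropping signs (only squares matter) gives (69, 50); check 69² + 50² = 4761 + 2500 = 7261 ✓.
  Scale by k = 2: (2·69, 2·50) = (138, 100).
Step 4: Order so x ≤ y and verify: 100² + 138² = 10000 + 19044 = 29044 = n. ✓

n = 29044 = 100² + 138² (one valid representation with x ≤ y).


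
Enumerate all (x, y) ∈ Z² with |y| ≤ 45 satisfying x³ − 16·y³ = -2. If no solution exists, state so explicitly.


The equation is x³ - 16y³ = -2. For fixed y, x³ = 16·y³ − 2, so a solution requires the RHS to be a perfect cube.
Strategy: iterate y from -45 to 45, compute RHS = 16·y³ − 2, and check whether it is a (positive or negative) perfect cube.
Check small values of y:
  y = 0: RHS = -2 is not a perfect cube.
  y = 1: RHS = 14 is not a perfect cube.
  y = -1: RHS = -18 is not a perfect cube.
  y = 2: RHS = 126 is not a perfect cube.
  y = -2: RHS = -130 is not a perfect cube.
  y = 3: RHS = 430 is not a perfect cube.
  y = -3: RHS = -434 is not a perfect cube.
Continuing the search up to |y| = 45 finds no solutions either.
No (x, y) in the scanned range satisfies the equation.

No integer solutions with |y| ≤ 45.


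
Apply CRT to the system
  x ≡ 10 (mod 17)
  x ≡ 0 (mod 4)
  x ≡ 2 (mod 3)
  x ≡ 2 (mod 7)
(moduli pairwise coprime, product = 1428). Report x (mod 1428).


Product of moduli M = 17 · 4 · 3 · 7 = 1428.
Merge one congruence at a time:
  Start: x ≡ 10 (mod 17).
  Combine with x ≡ 0 (mod 4); new modulus lcm = 68.
    Write x = 10 + 17·t and substitute into x ≡ 0 (mod 4): 17·t ≡ 0 − 10 = -10 (mod 4).
    Reduce coefficients mod 4: 1·t ≡ 2 (mod 4).
    So t ≡ 2 (mod 4).
    Then x = 10 + 17·2 = 44, valid modulo lcm(17, 4) = 68: x ≡ 44 (mod 68).
  Combine with x ≡ 2 (mod 3); new modulus lcm = 204.
    Write x = 44 + 68·t and substitute into x ≡ 2 (mod 3): 68·t ≡ 2 − 44 = -42 (mod 3).
    Reduce coefficients mod 3: 2·t ≡ 0 (mod 3).
    The inverse of 2 mod 3 is 2 (since 2·2 = 4 = 1·3 + 1), so t ≡ 2·0 = 0 ≡ 0 (mod 3).
    Then x = 44 + 68·0 = 44, valid modulo lcm(68, 3) = 204: x ≡ 44 (mod 204).
  Combine with x ≡ 2 (mod 7); new modulus lcm = 1428.
    Write x = 44 + 204·t and substitute into x ≡ 2 (mod 7): 204·t ≡ 2 − 44 = -42 (mod 7).
    Reduce coefficients mod 7: 1·t ≡ 0 (mod 7).
    So t ≡ 0 (mod 7).
    Then x = 44 + 204·0 = 44, valid modulo lcm(204, 7) = 1428: x ≡ 44 (mod 1428).
Verify against each original: 44 mod 17 = 10, 44 mod 4 = 0, 44 mod 3 = 2, 44 mod 7 = 2.

x ≡ 44 (mod 1428).


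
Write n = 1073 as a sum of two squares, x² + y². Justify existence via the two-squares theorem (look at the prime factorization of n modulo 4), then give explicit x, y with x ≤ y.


Step 1: Factor n = 1073 = 29 · 37.
Step 2: Check the mod-4 condition on each prime factor: 29 ≡ 1 (mod 4), exponent 1; 37 ≡ 1 (mod 4), exponent 1.
All primes ≡ 3 (mod 4) appear to even exponent (or don't appear), so by the two-squares theorem n IS expressible as a sum of two squares.
Step 3: Build a representation. Here n = 29 · 37 is a product of primes ≡ 1 (mod 4). Each prime p ≡ 1 (mod 4) is itself a sum of two squares; find a² by testing p − a² for a perfect square:
  29: 29 − 1² = 28, 29 − 2² = 25 = 5² ⇒ 29 = 2² + 5².
  37: 37 − 1² = 36 = 6² ⇒ 37 = 1² + 6².
  Combine using the Brahmagupta–Fibonacci identity (a² + b²)(c² + d²) = (ac − bd)² + (ad + bc)² = (ac + bd)² + (ad − bc)²:
  29 · 37 = 1073: from (2² + 5²)(1² + 6²), take (2·1 − 5·6, 2·6 + 5·1) = (2 − 30, 12 + 5) = (-28, 17); dropping signs (only squares matter) gives (28, 17); check 28² + 17² = 784 + 289 = 1073 ✓.
Step 4: Order so x ≤ y and verify: 17² + 28² = 289 + 784 = 1073 = n. ✓

n = 1073 = 17² + 28² (one valid representation with x ≤ y).


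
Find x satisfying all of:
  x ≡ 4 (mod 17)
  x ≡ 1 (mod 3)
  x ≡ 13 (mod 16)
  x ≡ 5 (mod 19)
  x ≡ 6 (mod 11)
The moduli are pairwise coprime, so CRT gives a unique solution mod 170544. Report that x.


Product of moduli M = 17 · 3 · 16 · 19 · 11 = 170544.
Merge one congruence at a time:
  Start: x ≡ 4 (mod 17).
  Combine with x ≡ 1 (mod 3); new modulus lcm = 51.
    Write x = 4 + 17·t and substitute into x ≡ 1 (mod 3): 17·t ≡ 1 − 4 = -3 (mod 3).
    Reduce coefficients mod 3: 2·t ≡ 0 (mod 3).
    The inverse of 2 mod 3 is 2 (since 2·2 = 4 = 1·3 + 1), so t ≡ 2·0 = 0 ≡ 0 (mod 3).
    Then x = 4 + 17·0 = 4, valid modulo lcm(17, 3) = 51: x ≡ 4 (mod 51).
  Combine with x ≡ 13 (mod 16); new modulus lcm = 816.
    Write x = 4 + 51·t and substitute into x ≡ 13 (mod 16): 51·t ≡ 13 − 4 = 9 (mod 16).
    Reduce coefficients mod 16: 3·t ≡ 9 (mod 16).
    The inverse of 3 mod 16 is 11 (since 3·11 = 33 = 2·16 + 1), so t ≡ 11·9 = 99 ≡ 3 (mod 16).
    Then x = 4 + 51·3 = 157, valid modulo lcm(51, 16) = 816: x ≡ 157 (mod 816).
  Combine with x ≡ 5 (mod 19); new modulus lcm = 15504.
    Write x = 157 + 816·t and substitute into x ≡ 5 (mod 19): 816·t ≡ 5 − 157 = -152 (mod 19).
    Reduce coefficients mod 19: 18·t ≡ 0 (mod 19).
    The inverse of 18 mod 19 is 18 (since 18·18 = 324 = 17·19 + 1), so t ≡ 18·0 = 0 ≡ 0 (mod 19).
    Then x = 157 + 816·0 = 157, valid modulo lcm(816, 19) = 15504: x ≡ 157 (mod 15504).
  Combine with x ≡ 6 (mod 11); new modulus lcm = 170544.
    Write x = 157 + 15504·t and substitute into x ≡ 6 (mod 11): 15504·t ≡ 6 − 157 = -151 (mod 11).
    Reduce coefficients mod 11: 5·t ≡ 3 (mod 11).
    The inverse of 5 mod 11 is 9 (since 5·9 = 45 = 4·11 + 1), so t ≡ 9·3 = 27 ≡ 5 (mod 11).
    Then x = 157 + 15504·5 = 77677, valid modulo lcm(15504, 11) = 170544: x ≡ 77677 (mod 170544).
Verify against each original: 77677 mod 17 = 4, 77677 mod 3 = 1, 77677 mod 16 = 13, 77677 mod 19 = 5, 77677 mod 11 = 6.

x ≡ 77677 (mod 170544).


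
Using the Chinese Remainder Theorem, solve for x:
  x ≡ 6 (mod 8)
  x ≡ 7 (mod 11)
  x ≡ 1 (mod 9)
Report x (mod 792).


Moduli 8, 11, 9 are pairwise coprime; by CRT there is a unique solution modulo M = 8 · 11 · 9 = 792.
Solve pairwise, accumulating the modulus:
  Start with x ≡ 6 (mod 8).
  Combine with x ≡ 7 (mod 11): since gcd(8, 11) = 1, we get a unique residue mod 88.
    Write x = 6 + 8·t and substitute into x ≡ 7 (mod 11): 8·t ≡ 7 − 6 = 1 (mod 11).
    The inverse of 8 mod 11 is 7 (since 8·7 = 56 = 5·11 + 1), so t ≡ 7·1 = 7 ≡ 7 (mod 11).
    Then x = 6 + 8·7 = 62, valid modulo lcm(8, 11) = 88: x ≡ 62 (mod 88).
  Combine with x ≡ 1 (mod 9): since gcd(88, 9) = 1, we get a unique residue mod 792.
    Write x = 62 + 88·t and substitute into x ≡ 1 (mod 9): 88·t ≡ 1 − 62 = -61 (mod 9).
    Reduce coefficients mod 9: 7·t ≡ 2 (mod 9).
    The inverse of 7 mod 9 is 4 (since 7·4 = 28 = 3·9 + 1), so t ≡ 4·2 = 8 ≡ 8 (mod 9).
    Then x = 62 + 88·8 = 766, valid modulo lcm(88, 9) = 792: x ≡ 766 (mod 792).
Verify: 766 mod 8 = 6 ✓, 766 mod 11 = 7 ✓, 766 mod 9 = 1 ✓.

x ≡ 766 (mod 792).


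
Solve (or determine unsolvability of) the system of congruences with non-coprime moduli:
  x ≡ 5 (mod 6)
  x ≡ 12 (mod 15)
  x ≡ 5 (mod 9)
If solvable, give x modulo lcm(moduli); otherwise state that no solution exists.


Moduli 6, 15, 9 are not pairwise coprime, so CRT works modulo lcm(m_i) when all pairwise compatibility conditions hold.
Pairwise compatibility: gcd(m_i, m_j) must divide a_i - a_j for every pair.
Merge one congruence at a time:
  Start: x ≡ 5 (mod 6).
  Combine with x ≡ 12 (mod 15): gcd(6, 15) = 3, and 12 - 5 = 7 is NOT divisible by 3.
    ⇒ system is inconsistent (no integer solution).

No solution (the system is inconsistent).


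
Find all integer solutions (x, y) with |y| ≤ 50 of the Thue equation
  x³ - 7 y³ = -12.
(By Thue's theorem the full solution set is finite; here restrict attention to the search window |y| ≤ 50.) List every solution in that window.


The equation is x³ - 7y³ = -12. For fixed y, x³ = 7·y³ − 12, so a solution requires the RHS to be a perfect cube.
Strategy: iterate y from -50 to 50, compute RHS = 7·y³ − 12, and check whether it is a (positive or negative) perfect cube.
Check small values of y:
  y = 0: RHS = -12 is not a perfect cube.
  y = 1: RHS = -5 is not a perfect cube.
  y = -1: RHS = -19 is not a perfect cube.
  y = 2: RHS = 44 is not a perfect cube.
  y = -2: RHS = -68 is not a perfect cube.
  y = 3: RHS = 177 is not a perfect cube.
  y = -3: RHS = -201 is not a perfect cube.
Continuing the search up to |y| = 50 finds no solutions either.
No (x, y) in the scanned range satisfies the equation.

No integer solutions with |y| ≤ 50.


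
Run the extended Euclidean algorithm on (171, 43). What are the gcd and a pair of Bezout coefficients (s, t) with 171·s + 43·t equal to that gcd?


Euclidean algorithm on (171, 43) — divide until remainder is 0:
  171 = 3 · 43 + 42
  43 = 1 · 42 + 1
  42 = 42 · 1 + 0
gcd(171, 43) = 1.
Track Bezout coefficients alongside the remainders: start with r₀ = 171 = a·1 + b·0 (s = 1, t = 0) and r₁ = 43 = a·0 + b·1 (s = 0, t = 1); each new remainder r_{k+1} = r_{k-1} − q_k·r_k inherits s_{k+1} = s_{k-1} − q_k·s_k, t_{k+1} = t_{k-1} − q_k·t_k, so r_k = a·s_k + b·t_k at every step:
  q = 3: r = 42, s = 1 − 3·0 = 1, t = 0 − 3·1 = -3  (check: 171·1 + 43·(-3) = 42)
  q = 1: r = 1, s = 0 − 1·1 = -1, t = 1 − 1·(-3) = 4  (check: 171·(-1) + 43·4 = 1)
The row with r = 1 (the gcd) gives the Bezout coefficients s = -1, t = 4.
Result: 171 · (-1) + 43 · (4) = 1.

gcd(171, 43) = 1; s = -1, t = 4 (check: 171·(-1) + 43·4 = 1).


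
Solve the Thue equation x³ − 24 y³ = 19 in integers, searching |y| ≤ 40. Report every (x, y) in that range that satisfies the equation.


The equation is x³ - 24y³ = 19. For fixed y, x³ = 24·y³ + 19, so a solution requires the RHS to be a perfect cube.
Strategy: iterate y from -40 to 40, compute RHS = 24·y³ + 19, and check whether it is a (positive or negative) perfect cube.
Check small values of y:
  y = 0: RHS = 19 is not a perfect cube.
  y = 1: RHS = 43 is not a perfect cube.
  y = -1: RHS = -5 is not a perfect cube.
  y = 2: RHS = 211 is not a perfect cube.
  y = -2: RHS = -173 is not a perfect cube.
  y = 3: RHS = 667 is not a perfect cube.
  y = -3: RHS = -629 is not a perfect cube.
Continuing the search up to |y| = 40 finds no solutions either.
No (x, y) in the scanned range satisfies the equation.

No integer solutions with |y| ≤ 40.


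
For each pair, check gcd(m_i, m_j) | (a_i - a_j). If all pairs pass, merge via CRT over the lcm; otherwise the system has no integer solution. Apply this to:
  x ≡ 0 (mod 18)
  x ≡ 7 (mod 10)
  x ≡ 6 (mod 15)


Moduli 18, 10, 15 are not pairwise coprime, so CRT works modulo lcm(m_i) when all pairwise compatibility conditions hold.
Pairwise compatibility: gcd(m_i, m_j) must divide a_i - a_j for every pair.
Merge one congruence at a time:
  Start: x ≡ 0 (mod 18).
  Combine with x ≡ 7 (mod 10): gcd(18, 10) = 2, and 7 - 0 = 7 is NOT divisible by 2.
    ⇒ system is inconsistent (no integer solution).

No solution (the system is inconsistent).


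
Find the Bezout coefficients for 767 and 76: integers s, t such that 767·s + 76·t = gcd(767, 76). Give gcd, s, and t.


Euclidean algorithm on (767, 76) — divide until remainder is 0:
  767 = 10 · 76 + 7
  76 = 10 · 7 + 6
  7 = 1 · 6 + 1
  6 = 6 · 1 + 0
gcd(767, 76) = 1.
Track Bezout coefficients alongside the remainders: start with r₀ = 767 = a·1 + b·0 (s = 1, t = 0) and r₁ = 76 = a·0 + b·1 (s = 0, t = 1); each new remainder r_{k+1} = r_{k-1} − q_k·r_k inherits s_{k+1} = s_{k-1} − q_k·s_k, t_{k+1} = t_{k-1} − q_k·t_k, so r_k = a·s_k + b·t_k at every step:
  q = 10: r = 7, s = 1 − 10·0 = 1, t = 0 − 10·1 = -10  (check: 767·1 + 76·(-10) = 7)
  q = 10: r = 6, s = 0 − 10·1 = -10, t = 1 − 10·(-10) = 101  (check: 767·(-10) + 76·101 = 6)
  q = 1: r = 1, s = 1 − 1·(-10) = 11, t = -10 − 1·101 = -111  (check: 767·11 + 76·(-111) = 1)
The row with r = 1 (the gcd) gives the Bezout coefficients s = 11, t = -111.
Result: 767 · (11) + 76 · (-111) = 1.

gcd(767, 76) = 1; s = 11, t = -111 (check: 767·11 + 76·(-111) = 1).


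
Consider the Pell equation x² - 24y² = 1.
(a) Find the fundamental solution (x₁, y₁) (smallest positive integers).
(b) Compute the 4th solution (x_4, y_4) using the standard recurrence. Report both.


Step 1: Find the fundamental solution (x₁, y₁) of x² - 24y² = 1.
  Expand √24 as a continued fraction. a₀ = ⌊√24⌋ = 4; iterate m_{k+1} = d_k·a_k − m_k, d_{k+1} = (24 − m_{k+1}²)/d_k, a_{k+1} = ⌊(a₀ + m_{k+1})/d_{k+1}⌋ (starting m₀ = 0, d₀ = 1), with convergents p_k = a_k·p_{k-1} + p_{k-2}, q_k = a_k·q_{k-1} + q_{k-2} (p₋₁ = 1, q₋₁ = 0):
  k = 0: a₀ = 4; p₀/q₀ = 4/1; p₀² − 24·q₀² = 16 − 24 = -8.
  k = 1: m = 4, d = 8, a = ⌊(4 + 4)/8⌋ = 1; p/q = (1·4 + 1)/(1·1 + 0) = 5/1; p² − 24·q² = 25 − 24 = 1.
  The first convergent with p² − 24·q² = 1 gives the fundamental solution (x₁, y₁) = (5, 1).
Step 2: Apply the recurrence (x_{n+1}, y_{n+1}) = (x₁x_n + 24y₁y_n, x₁y_n + y₁x_n) repeatedly.
  From (x_1, y_1) = (5, 1): x_2 = 5·5 + 24·1·1 = 49; y_2 = 5·1 + 1·5 = 10.
  From (x_2, y_2) = (49, 10): x_3 = 5·49 + 24·1·10 = 485; y_3 = 5·10 + 1·49 = 99.
  From (x_3, y_3) = (485, 99): x_4 = 5·485 + 24·1·99 = 4801; y_4 = 5·99 + 1·485 = 980.
Step 3: Verify x_4² - 24·y_4² = 23049601 - 23049600 = 1 (should be 1). ✓

(x_1, y_1) = (5, 1); (x_4, y_4) = (4801, 980).


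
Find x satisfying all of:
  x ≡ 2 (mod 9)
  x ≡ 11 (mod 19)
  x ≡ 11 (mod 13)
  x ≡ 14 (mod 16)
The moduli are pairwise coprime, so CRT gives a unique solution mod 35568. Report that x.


Product of moduli M = 9 · 19 · 13 · 16 = 35568.
Merge one congruence at a time:
  Start: x ≡ 2 (mod 9).
  Combine with x ≡ 11 (mod 19); new modulus lcm = 171.
    Write x = 2 + 9·t and substitute into x ≡ 11 (mod 19): 9·t ≡ 11 − 2 = 9 (mod 19).
    The inverse of 9 mod 19 is 17 (since 9·17 = 153 = 8·19 + 1), so t ≡ 17·9 = 153 ≡ 1 (mod 19).
    Then x = 2 + 9·1 = 11, valid modulo lcm(9, 19) = 171: x ≡ 11 (mod 171).
  Combine with x ≡ 11 (mod 13); new modulus lcm = 2223.
    Write x = 11 + 171·t and substitute into x ≡ 11 (mod 13): 171·t ≡ 11 − 11 = 0 (mod 13).
    Reduce coefficients mod 13: 2·t ≡ 0 (mod 13).
    The inverse of 2 mod 13 is 7 (since 2·7 = 14 = 1·13 + 1), so t ≡ 7·0 = 0 ≡ 0 (mod 13).
    Then x = 11 + 171·0 = 11, valid modulo lcm(171, 13) = 2223: x ≡ 11 (mod 2223).
  Combine with x ≡ 14 (mod 16); new modulus lcm = 35568.
    Write x = 11 + 2223·t and substitute into x ≡ 14 (mod 16): 2223·t ≡ 14 − 11 = 3 (mod 16).
    Reduce coefficients mod 16: 15·t ≡ 3 (mod 16).
    The inverse of 15 mod 16 is 15 (since 15·15 = 225 = 14·16 + 1), so t ≡ 15·3 = 45 ≡ 13 (mod 16).
    Then x = 11 + 2223·13 = 28910, valid modulo lcm(2223, 16) = 35568: x ≡ 28910 (mod 35568).
Verify against each original: 28910 mod 9 = 2, 28910 mod 19 = 11, 28910 mod 13 = 11, 28910 mod 16 = 14.

x ≡ 28910 (mod 35568).


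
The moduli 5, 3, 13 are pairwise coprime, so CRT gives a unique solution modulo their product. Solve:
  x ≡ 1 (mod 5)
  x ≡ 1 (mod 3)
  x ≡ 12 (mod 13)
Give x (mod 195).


Moduli 5, 3, 13 are pairwise coprime; by CRT there is a unique solution modulo M = 5 · 3 · 13 = 195.
Solve pairwise, accumulating the modulus:
  Start with x ≡ 1 (mod 5).
  Combine with x ≡ 1 (mod 3): since gcd(5, 3) = 1, we get a unique residue mod 15.
    Write x = 1 + 5·t and substitute into x ≡ 1 (mod 3): 5·t ≡ 1 − 1 = 0 (mod 3).
    Reduce coefficients mod 3: 2·t ≡ 0 (mod 3).
    The inverse of 2 mod 3 is 2 (since 2·2 = 4 = 1·3 + 1), so t ≡ 2·0 = 0 ≡ 0 (mod 3).
    Then x = 1 + 5·0 = 1, valid modulo lcm(5, 3) = 15: x ≡ 1 (mod 15).
  Combine with x ≡ 12 (mod 13): since gcd(15, 13) = 1, we get a unique residue mod 195.
    Write x = 1 + 15·t and substitute into x ≡ 12 (mod 13): 15·t ≡ 12 − 1 = 11 (mod 13).
    Reduce coefficients mod 13: 2·t ≡ 11 (mod 13).
    The inverse of 2 mod 13 is 7 (since 2·7 = 14 = 1·13 + 1), so t ≡ 7·11 = 77 ≡ 12 (mod 13).
    Then x = 1 + 15·12 = 181, valid modulo lcm(15, 13) = 195: x ≡ 181 (mod 195).
Verify: 181 mod 5 = 1 ✓, 181 mod 3 = 1 ✓, 181 mod 13 = 12 ✓.

x ≡ 181 (mod 195).


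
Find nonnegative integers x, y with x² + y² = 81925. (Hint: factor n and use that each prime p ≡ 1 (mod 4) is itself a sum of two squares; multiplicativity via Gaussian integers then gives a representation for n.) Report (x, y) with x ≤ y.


Step 1: Factor n = 81925 = 5^2 · 29 · 113.
Step 2: Check the mod-4 condition on each prime factor: 5 ≡ 1 (mod 4), exponent 2; 29 ≡ 1 (mod 4), exponent 1; 113 ≡ 1 (mod 4), exponent 1.
All primes ≡ 3 (mod 4) appear to even exponent (or don't appear), so by the two-squares theorem n IS expressible as a sum of two squares.
Step 3: Build a representation. Group n = k² · m with k = 5 and m = 29 · 113 = 3277 (a product of primes ≡ 1 (mod 4)); a representation of m scales to one of n via (k·x)² + (k·y)² = k²(x² + y²). Each prime p ≡ 1 (mod 4) is itself a sum of two squares; find a² by testing p − a² for a perfect square:
  29: 29 − 1² = 28, 29 − 2² = 25 = 5² ⇒ 29 = 2² + 5².
  113: 113 − 1² = 112, 113 − 2² = 109, 113 − 3² = 104, 113 − 4² = 97, 113 − 5² = 88, 113 − 6² = 77, 113 − 7² = 64 = 8² ⇒ 113 = 7² + 8².
  Combine using the Brahmagupta–Fibonacci identity (a² + b²)(c² + d²) = (ac − bd)² + (ad + bc)² = (ac + bd)² + (ad − bc)²:
  29 · 113 = 3277: from (2² + 5²)(7² + 8²), take (2·7 − 5·8, 2·8 + 5·7) = (14 − 40, 16 + 35) = (-26, 51); dropping signs (only squares matter) gives (26, 51); check 26² + 51² = 676 + 2601 = 3277 ✓.
  Scale by k = 5: (5·26, 5·51) = (130, 255).
Step 4: Order so x ≤ y and verify: 130² + 255² = 16900 + 65025 = 81925 = n. ✓

n = 81925 = 130² + 255² (one valid representation with x ≤ y).


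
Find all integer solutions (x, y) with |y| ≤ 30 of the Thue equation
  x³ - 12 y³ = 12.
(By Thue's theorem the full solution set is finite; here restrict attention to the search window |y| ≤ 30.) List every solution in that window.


The equation is x³ - 12y³ = 12. For fixed y, x³ = 12·y³ + 12, so a solution requires the RHS to be a perfect cube.
Strategy: iterate y from -30 to 30, compute RHS = 12·y³ + 12, and check whether it is a (positive or negative) perfect cube.
Check small values of y:
  y = 0: RHS = 12 is not a perfect cube.
  y = 1: RHS = 24 is not a perfect cube.
  y = -1: RHS = 0 = (0)³ ⇒ x = 0 works.
  y = 2: RHS = 108 is not a perfect cube.
  y = -2: RHS = -84 is not a perfect cube.
  y = 3: RHS = 336 is not a perfect cube.
  y = -3: RHS = -312 is not a perfect cube.
Continuing the search up to |y| = 30 finds no further solutions beyond those listed.
Collected solutions: (0, -1).

Solutions (with |y| ≤ 30): (0, -1).


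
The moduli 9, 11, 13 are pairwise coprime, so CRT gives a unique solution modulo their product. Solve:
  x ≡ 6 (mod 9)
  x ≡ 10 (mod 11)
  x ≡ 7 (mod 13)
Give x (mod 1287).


Moduli 9, 11, 13 are pairwise coprime; by CRT there is a unique solution modulo M = 9 · 11 · 13 = 1287.
Solve pairwise, accumulating the modulus:
  Start with x ≡ 6 (mod 9).
  Combine with x ≡ 10 (mod 11): since gcd(9, 11) = 1, we get a unique residue mod 99.
    Write x = 6 + 9·t and substitute into x ≡ 10 (mod 11): 9·t ≡ 10 − 6 = 4 (mod 11).
    The inverse of 9 mod 11 is 5 (since 9·5 = 45 = 4·11 + 1), so t ≡ 5·4 = 20 ≡ 9 (mod 11).
    Then x = 6 + 9·9 = 87, valid modulo lcm(9, 11) = 99: x ≡ 87 (mod 99).
  Combine with x ≡ 7 (mod 13): since gcd(99, 13) = 1, we get a unique residue mod 1287.
    Write x = 87 + 99·t and substitute into x ≡ 7 (mod 13): 99·t ≡ 7 − 87 = -80 (mod 13).
    Reduce coefficients mod 13: 8·t ≡ 11 (mod 13).
    The inverse of 8 mod 13 is 5 (since 8·5 = 40 = 3·13 + 1), so t ≡ 5·11 = 55 ≡ 3 (mod 13).
    Then x = 87 + 99·3 = 384, valid modulo lcm(99, 13) = 1287: x ≡ 384 (mod 1287).
Verify: 384 mod 9 = 6 ✓, 384 mod 11 = 10 ✓, 384 mod 13 = 7 ✓.

x ≡ 384 (mod 1287).


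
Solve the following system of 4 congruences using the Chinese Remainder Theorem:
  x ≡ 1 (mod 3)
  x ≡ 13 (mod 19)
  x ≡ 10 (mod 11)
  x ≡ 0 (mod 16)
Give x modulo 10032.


Product of moduli M = 3 · 19 · 11 · 16 = 10032.
Merge one congruence at a time:
  Start: x ≡ 1 (mod 3).
  Combine with x ≡ 13 (mod 19); new modulus lcm = 57.
    Write x = 1 + 3·t and substitute into x ≡ 13 (mod 19): 3·t ≡ 13 − 1 = 12 (mod 19).
    The inverse of 3 mod 19 is 13 (since 3·13 = 39 = 2·19 + 1), so t ≡ 13·12 = 156 ≡ 4 (mod 19).
    Then x = 1 + 3·4 = 13, valid modulo lcm(3, 19) = 57: x ≡ 13 (mod 57).
  Combine with x ≡ 10 (mod 11); new modulus lcm = 627.
    Write x = 13 + 57·t and substitute into x ≡ 10 (mod 11): 57·t ≡ 10 − 13 = -3 (mod 11).
    Reduce coefficients mod 11: 2·t ≡ 8 (mod 11).
    The inverse of 2 mod 11 is 6 (since 2·6 = 12 = 1·11 + 1), so t ≡ 6·8 = 48 ≡ 4 (mod 11).
    Then x = 13 + 57·4 = 241, valid modulo lcm(57, 11) = 627: x ≡ 241 (mod 627).
  Combine with x ≡ 0 (mod 16); new modulus lcm = 10032.
    Write x = 241 + 627·t and substitute into x ≡ 0 (mod 16): 627·t ≡ 0 − 241 = -241 (mod 16).
    Reduce coefficients mod 16: 3·t ≡ 15 (mod 16).
    The inverse of 3 mod 16 is 11 (since 3·11 = 33 = 2·16 + 1), so t ≡ 11·15 = 165 ≡ 5 (mod 16).
    Then x = 241 + 627·5 = 3376, valid modulo lcm(627, 16) = 10032: x ≡ 3376 (mod 10032).
Verify against each original: 3376 mod 3 = 1, 3376 mod 19 = 13, 3376 mod 11 = 10, 3376 mod 16 = 0.

x ≡ 3376 (mod 10032).


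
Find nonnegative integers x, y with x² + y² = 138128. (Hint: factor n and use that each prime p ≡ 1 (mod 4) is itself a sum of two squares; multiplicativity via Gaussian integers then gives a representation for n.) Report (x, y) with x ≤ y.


Step 1: Factor n = 138128 = 2^4 · 89 · 97.
Step 2: Check the mod-4 condition on each prime factor: 2 = 2 (special); 89 ≡ 1 (mod 4), exponent 1; 97 ≡ 1 (mod 4), exponent 1.
All primes ≡ 3 (mod 4) appear to even exponent (or don't appear), so by the two-squares theorem n IS expressible as a sum of two squares.
Step 3: Build a representation. Group n = k² · m with k = 4 and m = 89 · 97 = 8633 (a product of primes ≡ 1 (mod 4)); a representation of m scales to one of n via (k·x)² + (k·y)² = k²(x² + y²). Each prime p ≡ 1 (mod 4) is itself a sum of two squares; find a² by testing p − a² for a perfect square:
  89: 89 − 1² = 88, 89 − 2² = 85, 89 − 3² = 80, 89 − 4² = 73, 89 − 5² = 64 = 8² ⇒ 89 = 5² + 8².
  97: 97 − 1² = 96, 97 − 2² = 93, 97 − 3² = 88, 97 − 4² = 81 = 9² ⇒ 97 = 4² + 9².
  Combine using the Brahmagupta–Fibonacci identity (a² + b²)(c² + d²) = (ac − bd)² + (ad + bc)² = (ac + bd)² + (ad − bc)²:
  89 · 97 = 8633: from (5² + 8²)(4² + 9²), take (5·4 − 8·9, 5·9 + 8·4) = (20 − 72, 45 + 32) = (-52, 77); dropping signs (only squares matter) gives (52, 77); check 52² + 77² = 2704 + 5929 = 8633 ✓.
  Scale by k = 4: (4·52, 4·77) = (208, 308).
Step 4: Order so x ≤ y and verify: 208² + 308² = 43264 + 94864 = 138128 = n. ✓

n = 138128 = 208² + 308² (one valid representation with x ≤ y).


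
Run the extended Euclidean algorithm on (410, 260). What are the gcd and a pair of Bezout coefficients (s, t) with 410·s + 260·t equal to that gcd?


Euclidean algorithm on (410, 260) — divide until remainder is 0:
  410 = 1 · 260 + 150
  260 = 1 · 150 + 110
  150 = 1 · 110 + 40
  110 = 2 · 40 + 30
  40 = 1 · 30 + 10
  30 = 3 · 10 + 0
gcd(410, 260) = 10.
Track Bezout coefficients alongside the remainders: start with r₀ = 410 = a·1 + b·0 (s = 1, t = 0) and r₁ = 260 = a·0 + b·1 (s = 0, t = 1); each new remainder r_{k+1} = r_{k-1} − q_k·r_k inherits s_{k+1} = s_{k-1} − q_k·s_k, t_{k+1} = t_{k-1} − q_k·t_k, so r_k = a·s_k + b·t_k at every step:
  q = 1: r = 150, s = 1 − 1·0 = 1, t = 0 − 1·1 = -1  (check: 410·1 + 260·(-1) = 150)
  q = 1: r = 110, s = 0 − 1·1 = -1, t = 1 − 1·(-1) = 2  (check: 410·(-1) + 260·2 = 110)
  q = 1: r = 40, s = 1 − 1·(-1) = 2, t = -1 − 1·2 = -3  (check: 410·2 + 260·(-3) = 40)
  q = 2: r = 30, s = -1 − 2·2 = -5, t = 2 − 2·(-3) = 8  (check: 410·(-5) + 260·8 = 30)
  q = 1: r = 10, s = 2 − 1·(-5) = 7, t = -3 − 1·8 = -11  (check: 410·7 + 260·(-11) = 10)
The row with r = 10 (the gcd) gives the Bezout coefficients s = 7, t = -11.
Result: 410 · (7) + 260 · (-11) = 10.

gcd(410, 260) = 10; s = 7, t = -11 (check: 410·7 + 260·(-11) = 10).


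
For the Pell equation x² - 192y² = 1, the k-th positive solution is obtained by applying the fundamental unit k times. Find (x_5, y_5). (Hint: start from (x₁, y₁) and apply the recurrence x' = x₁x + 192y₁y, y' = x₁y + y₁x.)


Step 1: Find the fundamental solution (x₁, y₁) of x² - 192y² = 1.
  Expand √192 as a continued fraction. a₀ = ⌊√192⌋ = 13; iterate m_{k+1} = d_k·a_k − m_k, d_{k+1} = (192 − m_{k+1}²)/d_k, a_{k+1} = ⌊(a₀ + m_{k+1})/d_{k+1}⌋ (starting m₀ = 0, d₀ = 1), with convergents p_k = a_k·p_{k-1} + p_{k-2}, q_k = a_k·q_{k-1} + q_{k-2} (p₋₁ = 1, q₋₁ = 0):
  k = 0: a₀ = 13; p₀/q₀ = 13/1; p₀² − 192·q₀² = 169 − 192 = -23.
  k = 1: m = 13, d = 23, a = ⌊(13 + 13)/23⌋ = 1; p/q = (1·13 + 1)/(1·1 + 0) = 14/1; p² − 192·q² = 196 − 192 = 4.
  k = 2: m = 10, d = 4, a = ⌊(13 + 10)/4⌋ = 5; p/q = (5·14 + 13)/(5·1 + 1) = 83/6; p² − 192·q² = 6889 − 6912 = -23.
  k = 3: m = 10, d = 23, a = ⌊(13 + 10)/23⌋ = 1; p/q = (1·83 + 14)/(1·6 + 1) = 97/7; p² − 192·q² = 9409 − 9408 = 1.
  The first convergent with p² − 192·q² = 1 gives the fundamental solution (x₁, y₁) = (97, 7).
Step 2: Apply the recurrence (x_{n+1}, y_{n+1}) = (x₁x_n + 192y₁y_n, x₁y_n + y₁x_n) repeatedly.
  From (x_1, y_1) = (97, 7): x_2 = 97·97 + 192·7·7 = 18817; y_2 = 97·7 + 7·97 = 1358.
  From (x_2, y_2) = (18817, 1358): x_3 = 97·18817 + 192·7·1358 = 3650401; y_3 = 97·1358 + 7·18817 = 263445.
  From (x_3, y_3) = (3650401, 263445): x_4 = 97·3650401 + 192·7·263445 = 708158977; y_4 = 97·263445 + 7·3650401 = 51106972.
  From (x_4, y_4) = (708158977, 51106972): x_5 = 97·708158977 + 192·7·51106972 = 137379191137; y_5 = 97·51106972 + 7·708158977 = 9914489123.
Step 3: Verify x_5² - 192·y_5² = 18873042157456379352769 - 18873042157456379352768 = 1 (should be 1). ✓

(x_1, y_1) = (97, 7); (x_5, y_5) = (137379191137, 9914489123).
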